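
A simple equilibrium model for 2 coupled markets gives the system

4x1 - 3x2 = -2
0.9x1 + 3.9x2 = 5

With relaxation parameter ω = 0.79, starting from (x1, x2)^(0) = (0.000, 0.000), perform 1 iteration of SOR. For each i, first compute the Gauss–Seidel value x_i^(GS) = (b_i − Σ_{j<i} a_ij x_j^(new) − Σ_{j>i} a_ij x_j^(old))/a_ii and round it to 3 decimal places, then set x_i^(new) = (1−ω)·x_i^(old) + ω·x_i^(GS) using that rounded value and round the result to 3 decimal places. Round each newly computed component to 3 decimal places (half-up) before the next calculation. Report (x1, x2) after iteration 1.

(-0.395, 1.085)

Iteration 1:
  x1: GS value = (-2 - (-3)·0.000) / (4) = -0.500;  x1 ← (1−ω)·0.000 + ω·-0.500 = -0.395
  x2: GS value = (5 - (0.9)·-0.395) / (3.9) = 1.373;  x2 ← (1−ω)·0.000 + ω·1.373 = 1.085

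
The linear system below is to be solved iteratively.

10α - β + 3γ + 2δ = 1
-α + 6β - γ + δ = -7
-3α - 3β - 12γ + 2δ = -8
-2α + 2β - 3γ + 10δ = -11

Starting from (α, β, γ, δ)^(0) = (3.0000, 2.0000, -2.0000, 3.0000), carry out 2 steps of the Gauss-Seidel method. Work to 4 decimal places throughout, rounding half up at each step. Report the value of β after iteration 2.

Iteration 1:
  α = (1 - (-1)·2.0000 - (3)·-2.0000 - (2)·3.0000) / (10) = 0.3000
  β = (-7 - (-1)·0.3000 - (-1)·-2.0000 - (1)·3.0000) / (6) = -1.9500
  γ = (-8 - (-3)·0.3000 - (-3)·-1.9500 - (2)·3.0000) / (-12) = 1.5792
  δ = (-11 - (-2)·0.3000 - (2)·-1.9500 - (-3)·1.5792) / (10) = -0.1762
Iteration 2:
  α = (1 - (-1)·-1.9500 - (3)·1.5792 - (2)·-0.1762) / (10) = -0.5335
  β = (-7 - (-1)·-0.5335 - (-1)·1.5792 - (1)·-0.1762) / (6) = -0.9630
  γ = (-8 - (-3)·-0.5335 - (-3)·-0.9630 - (2)·-0.1762) / (-12) = 1.0114
  δ = (-11 - (-2)·-0.5335 - (2)·-0.9630 - (-3)·1.0114) / (10) = -0.7107

-0.9630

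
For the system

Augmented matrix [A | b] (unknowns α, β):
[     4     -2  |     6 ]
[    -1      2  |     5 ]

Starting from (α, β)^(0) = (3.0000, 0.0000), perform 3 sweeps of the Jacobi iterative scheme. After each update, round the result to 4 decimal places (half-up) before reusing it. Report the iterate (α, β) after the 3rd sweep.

(3.1250, 4.2500)

Iteration 1:
  α = (6 - (-2)·0.0000) / (4) = 1.5000
  β = (5 - (-1)·3.0000) / (2) = 4.0000
Iteration 2:
  α = (6 - (-2)·4.0000) / (4) = 3.5000
  β = (5 - (-1)·1.5000) / (2) = 3.2500
Iteration 3:
  α = (6 - (-2)·3.2500) / (4) = 3.1250
  β = (5 - (-1)·3.5000) / (2) = 4.2500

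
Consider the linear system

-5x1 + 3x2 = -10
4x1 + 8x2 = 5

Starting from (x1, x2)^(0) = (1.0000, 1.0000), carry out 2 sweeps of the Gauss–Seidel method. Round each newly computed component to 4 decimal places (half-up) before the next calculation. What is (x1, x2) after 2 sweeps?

Iteration 1:
  x1 = (-10 - (3)·1.0000) / (-5) = 2.6000
  x2 = (5 - (4)·2.6000) / (8) = -0.6750
Iteration 2:
  x1 = (-10 - (3)·-0.6750) / (-5) = 1.5950
  x2 = (5 - (4)·1.5950) / (8) = -0.1725

(1.5950, -0.1725)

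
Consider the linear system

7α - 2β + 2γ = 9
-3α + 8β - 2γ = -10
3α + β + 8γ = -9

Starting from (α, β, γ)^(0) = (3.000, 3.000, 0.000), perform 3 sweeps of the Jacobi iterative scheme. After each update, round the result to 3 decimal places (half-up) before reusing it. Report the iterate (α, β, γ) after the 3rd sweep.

Iteration 1:
  α = (9 - (-2)·3.000 - (2)·0.000) / (7) = 2.143
  β = (-10 - (-3)·3.000 - (-2)·0.000) / (8) = -0.125
  γ = (-9 - (3)·3.000 - (1)·3.000) / (8) = -2.625
Iteration 2:
  α = (9 - (-2)·-0.125 - (2)·-2.625) / (7) = 2.000
  β = (-10 - (-3)·2.143 - (-2)·-2.625) / (8) = -1.103
  γ = (-9 - (3)·2.143 - (1)·-0.125) / (8) = -1.913
Iteration 3:
  α = (9 - (-2)·-1.103 - (2)·-1.913) / (7) = 1.517
  β = (-10 - (-3)·2.000 - (-2)·-1.913) / (8) = -0.978
  γ = (-9 - (3)·2.000 - (1)·-1.103) / (8) = -1.737

(1.517, -0.978, -1.737)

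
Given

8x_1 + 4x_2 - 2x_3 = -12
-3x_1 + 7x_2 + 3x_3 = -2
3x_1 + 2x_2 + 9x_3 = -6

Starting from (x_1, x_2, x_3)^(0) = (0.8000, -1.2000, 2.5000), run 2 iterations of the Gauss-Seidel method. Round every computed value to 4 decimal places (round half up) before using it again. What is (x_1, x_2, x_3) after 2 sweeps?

(-0.8243, -0.5330, -0.2735)

Iteration 1:
  x_1 = (-12 - (4)·-1.2000 - (-2)·2.5000) / (8) = -0.2750
  x_2 = (-2 - (-3)·-0.2750 - (3)·2.5000) / (7) = -1.4750
  x_3 = (-6 - (3)·-0.2750 - (2)·-1.4750) / (9) = -0.2472
Iteration 2:
  x_1 = (-12 - (4)·-1.4750 - (-2)·-0.2472) / (8) = -0.8243
  x_2 = (-2 - (-3)·-0.8243 - (3)·-0.2472) / (7) = -0.5330
  x_3 = (-6 - (3)·-0.8243 - (2)·-0.5330) / (9) = -0.2735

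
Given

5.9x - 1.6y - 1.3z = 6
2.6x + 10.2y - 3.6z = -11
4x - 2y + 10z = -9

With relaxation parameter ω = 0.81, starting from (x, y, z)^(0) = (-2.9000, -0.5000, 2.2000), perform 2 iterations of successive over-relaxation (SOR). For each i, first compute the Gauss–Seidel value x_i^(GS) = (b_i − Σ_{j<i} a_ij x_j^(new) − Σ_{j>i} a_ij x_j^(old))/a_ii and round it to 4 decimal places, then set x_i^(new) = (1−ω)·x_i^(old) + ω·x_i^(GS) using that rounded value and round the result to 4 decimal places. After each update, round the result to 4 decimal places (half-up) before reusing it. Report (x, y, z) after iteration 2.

(0.7287, -1.2717, -1.2784)

Iteration 1:
  x: GS value = (6 - (-1.6)·-0.5000 - (-1.3)·2.2000) / (5.9) = 1.3661;  x ← (1−ω)·-2.9000 + ω·1.3661 = 0.5555
  y: GS value = (-11 - (2.6)·0.5555 - (-3.6)·2.2000) / (10.2) = -0.4436;  y ← (1−ω)·-0.5000 + ω·-0.4436 = -0.4543
  z: GS value = (-9 - (4)·0.5555 - (-2)·-0.4543) / (10) = -1.2131;  z ← (1−ω)·2.2000 + ω·-1.2131 = -0.5646
Iteration 2:
  x: GS value = (6 - (-1.6)·-0.4543 - (-1.3)·-0.5646) / (5.9) = 0.7693;  x ← (1−ω)·0.5555 + ω·0.7693 = 0.7287
  y: GS value = (-11 - (2.6)·0.7287 - (-3.6)·-0.5646) / (10.2) = -1.4634;  y ← (1−ω)·-0.4543 + ω·-1.4634 = -1.2717
  z: GS value = (-9 - (4)·0.7287 - (-2)·-1.2717) / (10) = -1.4458;  z ← (1−ω)·-0.5646 + ω·-1.4458 = -1.2784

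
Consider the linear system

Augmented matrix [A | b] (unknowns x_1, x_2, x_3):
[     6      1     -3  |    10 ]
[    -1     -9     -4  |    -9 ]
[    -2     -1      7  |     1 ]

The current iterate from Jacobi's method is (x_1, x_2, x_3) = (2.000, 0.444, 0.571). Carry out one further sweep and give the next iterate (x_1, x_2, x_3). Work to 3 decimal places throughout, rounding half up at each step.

One sweep:
  x_1 = (10 - (1)·0.444 - (-3)·0.571) / (6) = 1.878
  x_2 = (-9 - (-1)·2.000 - (-4)·0.571) / (-9) = 0.524
  x_3 = (1 - (-2)·2.000 - (-1)·0.444) / (7) = 0.778

(1.878, 0.524, 0.778)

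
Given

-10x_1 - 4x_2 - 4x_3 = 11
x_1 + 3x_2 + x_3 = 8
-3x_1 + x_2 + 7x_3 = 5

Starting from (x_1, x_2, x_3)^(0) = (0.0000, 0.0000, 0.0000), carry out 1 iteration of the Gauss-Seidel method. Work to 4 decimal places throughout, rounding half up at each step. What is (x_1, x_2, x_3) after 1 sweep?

Iteration 1:
  x_1 = (11 - (-4)·0.0000 - (-4)·0.0000) / (-10) = -1.1000
  x_2 = (8 - (1)·-1.1000 - (1)·0.0000) / (3) = 3.0333
  x_3 = (5 - (-3)·-1.1000 - (1)·3.0333) / (7) = -0.1905

(-1.1000, 3.0333, -0.1905)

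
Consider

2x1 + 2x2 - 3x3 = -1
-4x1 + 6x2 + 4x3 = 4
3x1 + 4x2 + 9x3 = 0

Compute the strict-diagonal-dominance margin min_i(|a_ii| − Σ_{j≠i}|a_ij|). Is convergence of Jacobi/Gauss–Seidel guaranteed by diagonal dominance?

-3

row 1: |2| − (2+3) = -3
row 2: |6| − (4+4) = -2
row 3: |9| − (3+4) = 2
minimum over rows = -3 → not strictly diagonally dominant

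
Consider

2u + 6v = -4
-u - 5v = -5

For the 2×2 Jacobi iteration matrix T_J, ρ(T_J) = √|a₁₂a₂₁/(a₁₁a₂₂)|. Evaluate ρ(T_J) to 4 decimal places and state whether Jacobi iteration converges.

a₁₂a₂₁/(a₁₁a₂₂) = (6)·(-1) / ((2)·(-5)) = 0.600000
ρ = √|0.600000| = √0.600000 = 0.7746
ρ < 1, so Jacobi converges

0.7746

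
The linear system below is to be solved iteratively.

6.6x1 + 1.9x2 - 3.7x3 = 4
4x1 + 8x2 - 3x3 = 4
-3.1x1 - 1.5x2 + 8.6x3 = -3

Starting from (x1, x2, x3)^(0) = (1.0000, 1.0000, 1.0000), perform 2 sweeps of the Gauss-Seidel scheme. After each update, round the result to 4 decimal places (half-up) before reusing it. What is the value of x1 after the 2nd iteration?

0.5053

Iteration 1:
  x1 = (4 - (1.9)·1.0000 - (-3.7)·1.0000) / (6.6) = 0.8788
  x2 = (4 - (4)·0.8788 - (-3)·1.0000) / (8) = 0.4356
  x3 = (-3 - (-3.1)·0.8788 - (-1.5)·0.4356) / (8.6) = 0.0439
Iteration 2:
  x1 = (4 - (1.9)·0.4356 - (-3.7)·0.0439) / (6.6) = 0.5053
  x2 = (4 - (4)·0.5053 - (-3)·0.0439) / (8) = 0.2638
  x3 = (-3 - (-3.1)·0.5053 - (-1.5)·0.2638) / (8.6) = -0.1207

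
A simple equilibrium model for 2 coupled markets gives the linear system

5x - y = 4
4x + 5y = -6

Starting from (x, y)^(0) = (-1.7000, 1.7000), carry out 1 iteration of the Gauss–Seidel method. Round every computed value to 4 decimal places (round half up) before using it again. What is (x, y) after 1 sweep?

Iteration 1:
  x = (4 - (-1)·1.7000) / (5) = 1.1400
  y = (-6 - (4)·1.1400) / (5) = -2.1120

(1.1400, -2.1120)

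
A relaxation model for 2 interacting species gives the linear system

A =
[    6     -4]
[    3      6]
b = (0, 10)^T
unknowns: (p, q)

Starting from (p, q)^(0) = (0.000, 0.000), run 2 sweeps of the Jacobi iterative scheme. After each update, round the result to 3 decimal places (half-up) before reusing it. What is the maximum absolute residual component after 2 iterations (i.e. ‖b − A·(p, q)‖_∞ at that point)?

3.335

Iteration 1:
  p = (0 - (-4)·0.000) / (6) = 0.000
  q = (10 - (3)·0.000) / (6) = 1.667
Iteration 2:
  p = (0 - (-4)·1.667) / (6) = 1.111
  q = (10 - (3)·0.000) / (6) = 1.667
Residual b − A·x = (0.002, -3.335); ∞-norm = 3.335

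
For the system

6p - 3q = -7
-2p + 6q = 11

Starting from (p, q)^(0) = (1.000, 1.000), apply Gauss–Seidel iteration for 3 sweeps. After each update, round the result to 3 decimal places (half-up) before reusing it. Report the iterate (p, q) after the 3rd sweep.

Iteration 1:
  p = (-7 - (-3)·1.000) / (6) = -0.667
  q = (11 - (-2)·-0.667) / (6) = 1.611
Iteration 2:
  p = (-7 - (-3)·1.611) / (6) = -0.361
  q = (11 - (-2)·-0.361) / (6) = 1.713
Iteration 3:
  p = (-7 - (-3)·1.713) / (6) = -0.310
  q = (11 - (-2)·-0.310) / (6) = 1.730

(-0.310, 1.730)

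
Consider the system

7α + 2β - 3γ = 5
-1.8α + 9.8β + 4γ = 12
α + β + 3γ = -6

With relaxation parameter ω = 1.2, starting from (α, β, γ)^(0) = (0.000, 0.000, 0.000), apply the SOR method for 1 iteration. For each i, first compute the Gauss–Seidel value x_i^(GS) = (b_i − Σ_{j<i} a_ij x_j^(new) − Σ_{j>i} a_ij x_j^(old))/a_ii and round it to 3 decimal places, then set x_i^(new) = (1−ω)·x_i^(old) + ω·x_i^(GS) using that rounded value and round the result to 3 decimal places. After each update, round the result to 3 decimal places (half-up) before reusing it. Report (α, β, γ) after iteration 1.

(0.857, 1.658, -3.406)

Iteration 1:
  α: GS value = (5 - (2)·0.000 - (-3)·0.000) / (7) = 0.714;  α ← (1−ω)·0.000 + ω·0.714 = 0.857
  β: GS value = (12 - (-1.8)·0.857 - (4)·0.000) / (9.8) = 1.382;  β ← (1−ω)·0.000 + ω·1.382 = 1.658
  γ: GS value = (-6 - (1)·0.857 - (1)·1.658) / (3) = -2.838;  γ ← (1−ω)·0.000 + ω·-2.838 = -3.406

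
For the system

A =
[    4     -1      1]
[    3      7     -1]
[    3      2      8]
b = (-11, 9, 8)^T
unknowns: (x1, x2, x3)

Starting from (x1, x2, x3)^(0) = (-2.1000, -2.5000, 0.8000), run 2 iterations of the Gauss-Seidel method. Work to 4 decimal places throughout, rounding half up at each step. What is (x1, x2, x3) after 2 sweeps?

(-2.4189, 2.5520, 1.2691)

Iteration 1:
  x1 = (-11 - (-1)·-2.5000 - (1)·0.8000) / (4) = -3.5750
  x2 = (9 - (3)·-3.5750 - (-1)·0.8000) / (7) = 2.9321
  x3 = (8 - (3)·-3.5750 - (2)·2.9321) / (8) = 1.6076
Iteration 2:
  x1 = (-11 - (-1)·2.9321 - (1)·1.6076) / (4) = -2.4189
  x2 = (9 - (3)·-2.4189 - (-1)·1.6076) / (7) = 2.5520
  x3 = (8 - (3)·-2.4189 - (2)·2.5520) / (8) = 1.2691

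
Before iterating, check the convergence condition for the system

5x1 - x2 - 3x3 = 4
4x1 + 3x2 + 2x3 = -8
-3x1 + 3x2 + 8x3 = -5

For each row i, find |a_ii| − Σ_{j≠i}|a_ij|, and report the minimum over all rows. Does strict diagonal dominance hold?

-3

row 1: |5| − (1+3) = 1
row 2: |3| − (4+2) = -3
row 3: |8| − (3+3) = 2
minimum over rows = -3 → not strictly diagonally dominant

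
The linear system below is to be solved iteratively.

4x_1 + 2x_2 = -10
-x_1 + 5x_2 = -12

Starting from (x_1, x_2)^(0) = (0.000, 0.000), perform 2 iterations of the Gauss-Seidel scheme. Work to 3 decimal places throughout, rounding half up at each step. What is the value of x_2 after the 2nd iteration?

-2.610

Iteration 1:
  x_1 = (-10 - (2)·0.000) / (4) = -2.500
  x_2 = (-12 - (-1)·-2.500) / (5) = -2.900
Iteration 2:
  x_1 = (-10 - (2)·-2.900) / (4) = -1.050
  x_2 = (-12 - (-1)·-1.050) / (5) = -2.610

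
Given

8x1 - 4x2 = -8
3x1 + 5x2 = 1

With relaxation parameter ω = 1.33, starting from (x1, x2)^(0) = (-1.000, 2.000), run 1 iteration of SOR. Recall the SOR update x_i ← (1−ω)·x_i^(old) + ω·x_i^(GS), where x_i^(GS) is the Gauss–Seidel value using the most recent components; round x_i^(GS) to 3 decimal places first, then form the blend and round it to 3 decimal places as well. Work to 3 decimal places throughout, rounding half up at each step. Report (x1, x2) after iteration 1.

Iteration 1:
  x1: GS value = (-8 - (-4)·2.000) / (8) = 0.000;  x1 ← (1−ω)·-1.000 + ω·0.000 = 0.330
  x2: GS value = (1 - (3)·0.330) / (5) = 0.002;  x2 ← (1−ω)·2.000 + ω·0.002 = -0.657

(0.330, -0.657)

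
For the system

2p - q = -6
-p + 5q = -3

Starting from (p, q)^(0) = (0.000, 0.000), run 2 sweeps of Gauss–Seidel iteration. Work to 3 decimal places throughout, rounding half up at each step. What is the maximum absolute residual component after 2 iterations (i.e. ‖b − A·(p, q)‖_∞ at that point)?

0.120

Iteration 1:
  p = (-6 - (-1)·0.000) / (2) = -3.000
  q = (-3 - (-1)·-3.000) / (5) = -1.200
Iteration 2:
  p = (-6 - (-1)·-1.200) / (2) = -3.600
  q = (-3 - (-1)·-3.600) / (5) = -1.320
Residual b − A·x = (-0.120, 0.000); ∞-norm = 0.120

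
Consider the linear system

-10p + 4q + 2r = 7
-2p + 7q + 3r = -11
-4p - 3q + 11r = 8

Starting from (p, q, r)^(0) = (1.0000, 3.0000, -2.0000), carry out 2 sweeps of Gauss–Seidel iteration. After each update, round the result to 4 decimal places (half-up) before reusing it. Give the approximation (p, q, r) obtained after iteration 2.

(-0.8590, -2.0640, -0.1480)

Iteration 1:
  p = (7 - (4)·3.0000 - (2)·-2.0000) / (-10) = 0.1000
  q = (-11 - (-2)·0.1000 - (3)·-2.0000) / (7) = -0.6857
  r = (8 - (-4)·0.1000 - (-3)·-0.6857) / (11) = 0.5766
Iteration 2:
  p = (7 - (4)·-0.6857 - (2)·0.5766) / (-10) = -0.8590
  q = (-11 - (-2)·-0.8590 - (3)·0.5766) / (7) = -2.0640
  r = (8 - (-4)·-0.8590 - (-3)·-2.0640) / (11) = -0.1480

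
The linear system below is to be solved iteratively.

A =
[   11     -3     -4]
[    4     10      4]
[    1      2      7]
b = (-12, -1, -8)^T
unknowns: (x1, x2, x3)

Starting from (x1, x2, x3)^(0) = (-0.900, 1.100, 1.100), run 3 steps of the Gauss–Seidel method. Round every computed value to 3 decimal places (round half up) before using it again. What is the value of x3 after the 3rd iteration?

Iteration 1:
  x1 = (-12 - (-3)·1.100 - (-4)·1.100) / (11) = -0.391
  x2 = (-1 - (4)·-0.391 - (4)·1.100) / (10) = -0.384
  x3 = (-8 - (1)·-0.391 - (2)·-0.384) / (7) = -0.977
Iteration 2:
  x1 = (-12 - (-3)·-0.384 - (-4)·-0.977) / (11) = -1.551
  x2 = (-1 - (4)·-1.551 - (4)·-0.977) / (10) = 0.911
  x3 = (-8 - (1)·-1.551 - (2)·0.911) / (7) = -1.182
Iteration 3:
  x1 = (-12 - (-3)·0.911 - (-4)·-1.182) / (11) = -1.272
  x2 = (-1 - (4)·-1.272 - (4)·-1.182) / (10) = 0.882
  x3 = (-8 - (1)·-1.272 - (2)·0.882) / (7) = -1.213

-1.213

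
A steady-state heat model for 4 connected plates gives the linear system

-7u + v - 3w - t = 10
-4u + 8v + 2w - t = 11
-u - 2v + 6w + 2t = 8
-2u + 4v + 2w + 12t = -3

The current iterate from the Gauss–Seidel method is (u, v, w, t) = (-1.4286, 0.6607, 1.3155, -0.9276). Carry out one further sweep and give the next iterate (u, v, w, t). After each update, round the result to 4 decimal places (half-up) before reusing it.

(-1.7655, 0.0474, 1.3641, -0.7874)

One sweep:
  u = (10 - (1)·0.6607 - (-3)·1.3155 - (-1)·-0.9276) / (-7) = -1.7655
  v = (11 - (-4)·-1.7655 - (2)·1.3155 - (-1)·-0.9276) / (8) = 0.0474
  w = (8 - (-1)·-1.7655 - (-2)·0.0474 - (2)·-0.9276) / (6) = 1.3641
  t = (-3 - (-2)·-1.7655 - (4)·0.0474 - (2)·1.3641) / (12) = -0.7874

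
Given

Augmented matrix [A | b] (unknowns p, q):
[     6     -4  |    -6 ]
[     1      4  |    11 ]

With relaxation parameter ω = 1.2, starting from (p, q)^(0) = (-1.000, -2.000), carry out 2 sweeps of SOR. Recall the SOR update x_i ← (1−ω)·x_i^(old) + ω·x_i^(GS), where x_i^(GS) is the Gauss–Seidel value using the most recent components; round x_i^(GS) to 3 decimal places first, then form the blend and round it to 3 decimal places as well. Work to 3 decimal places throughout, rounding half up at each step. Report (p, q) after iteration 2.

(2.904, 1.533)

Iteration 1:
  p: GS value = (-6 - (-4)·-2.000) / (6) = -2.333;  p ← (1−ω)·-1.000 + ω·-2.333 = -2.600
  q: GS value = (11 - (1)·-2.600) / (4) = 3.400;  q ← (1−ω)·-2.000 + ω·3.400 = 4.480
Iteration 2:
  p: GS value = (-6 - (-4)·4.480) / (6) = 1.987;  p ← (1−ω)·-2.600 + ω·1.987 = 2.904
  q: GS value = (11 - (1)·2.904) / (4) = 2.024;  q ← (1−ω)·4.480 + ω·2.024 = 1.533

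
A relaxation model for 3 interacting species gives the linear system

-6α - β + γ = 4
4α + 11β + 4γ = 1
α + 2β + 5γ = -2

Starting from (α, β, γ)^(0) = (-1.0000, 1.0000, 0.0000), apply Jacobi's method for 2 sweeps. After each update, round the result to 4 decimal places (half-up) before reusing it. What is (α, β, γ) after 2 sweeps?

(-0.8424, 0.6121, -0.4151)

Iteration 1:
  α = (4 - (-1)·1.0000 - (1)·0.0000) / (-6) = -0.8333
  β = (1 - (4)·-1.0000 - (4)·0.0000) / (11) = 0.4545
  γ = (-2 - (1)·-1.0000 - (2)·1.0000) / (5) = -0.6000
Iteration 2:
  α = (4 - (-1)·0.4545 - (1)·-0.6000) / (-6) = -0.8424
  β = (1 - (4)·-0.8333 - (4)·-0.6000) / (11) = 0.6121
  γ = (-2 - (1)·-0.8333 - (2)·0.4545) / (5) = -0.4151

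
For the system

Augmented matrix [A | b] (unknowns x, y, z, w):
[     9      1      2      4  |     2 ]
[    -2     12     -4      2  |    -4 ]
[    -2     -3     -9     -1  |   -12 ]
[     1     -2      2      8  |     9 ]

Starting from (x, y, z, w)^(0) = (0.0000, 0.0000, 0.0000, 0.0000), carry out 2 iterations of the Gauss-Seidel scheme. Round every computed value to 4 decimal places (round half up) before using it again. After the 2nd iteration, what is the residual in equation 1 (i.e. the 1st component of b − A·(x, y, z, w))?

Iteration 1:
  x = (2 - (1)·0.0000 - (2)·0.0000 - (4)·0.0000) / (9) = 0.2222
  y = (-4 - (-2)·0.2222 - (-4)·0.0000 - (2)·0.0000) / (12) = -0.2963
  z = (-12 - (-2)·0.2222 - (-3)·-0.2963 - (-1)·0.0000) / (-9) = 1.3827
  w = (9 - (1)·0.2222 - (-2)·-0.2963 - (2)·1.3827) / (8) = 0.6775
Iteration 2:
  x = (2 - (1)·-0.2963 - (2)·1.3827 - (4)·0.6775) / (9) = -0.3532
  y = (-4 - (-2)·-0.3532 - (-4)·1.3827 - (2)·0.6775) / (12) = -0.0442
  z = (-12 - (-2)·-0.3532 - (-3)·-0.0442 - (-1)·0.6775) / (-9) = 1.3513
  w = (9 - (1)·-0.3532 - (-2)·-0.0442 - (2)·1.3513) / (8) = 0.8203
Residual b − A·x = (-0.7608, -0.4114, 0.1430, -0.0002)

-0.7608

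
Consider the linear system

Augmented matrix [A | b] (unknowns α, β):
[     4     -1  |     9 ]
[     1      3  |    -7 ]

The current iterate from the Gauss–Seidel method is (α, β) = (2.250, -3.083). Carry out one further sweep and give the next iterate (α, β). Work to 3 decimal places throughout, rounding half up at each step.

One sweep:
  α = (9 - (-1)·-3.083) / (4) = 1.479
  β = (-7 - (1)·1.479) / (3) = -2.826

(1.479, -2.826)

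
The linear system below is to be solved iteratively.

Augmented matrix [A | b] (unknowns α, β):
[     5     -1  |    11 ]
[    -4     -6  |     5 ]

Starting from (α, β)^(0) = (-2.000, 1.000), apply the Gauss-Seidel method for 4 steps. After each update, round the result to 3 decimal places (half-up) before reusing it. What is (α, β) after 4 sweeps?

(1.793, -2.029)

Iteration 1:
  α = (11 - (-1)·1.000) / (5) = 2.400
  β = (5 - (-4)·2.400) / (-6) = -2.433
Iteration 2:
  α = (11 - (-1)·-2.433) / (5) = 1.713
  β = (5 - (-4)·1.713) / (-6) = -1.975
Iteration 3:
  α = (11 - (-1)·-1.975) / (5) = 1.805
  β = (5 - (-4)·1.805) / (-6) = -2.037
Iteration 4:
  α = (11 - (-1)·-2.037) / (5) = 1.793
  β = (5 - (-4)·1.793) / (-6) = -2.029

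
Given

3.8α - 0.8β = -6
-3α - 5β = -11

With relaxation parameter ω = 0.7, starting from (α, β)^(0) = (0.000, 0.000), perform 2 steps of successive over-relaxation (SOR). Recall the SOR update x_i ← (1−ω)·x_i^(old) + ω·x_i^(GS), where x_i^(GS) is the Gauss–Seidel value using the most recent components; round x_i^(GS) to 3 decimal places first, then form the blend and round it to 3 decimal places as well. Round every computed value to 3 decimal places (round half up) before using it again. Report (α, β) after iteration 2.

Iteration 1:
  α: GS value = (-6 - (-0.8)·0.000) / (3.8) = -1.579;  α ← (1−ω)·0.000 + ω·-1.579 = -1.105
  β: GS value = (-11 - (-3)·-1.105) / (-5) = 2.863;  β ← (1−ω)·0.000 + ω·2.863 = 2.004
Iteration 2:
  α: GS value = (-6 - (-0.8)·2.004) / (3.8) = -1.157;  α ← (1−ω)·-1.105 + ω·-1.157 = -1.141
  β: GS value = (-11 - (-3)·-1.141) / (-5) = 2.885;  β ← (1−ω)·2.004 + ω·2.885 = 2.621

(-1.141, 2.621)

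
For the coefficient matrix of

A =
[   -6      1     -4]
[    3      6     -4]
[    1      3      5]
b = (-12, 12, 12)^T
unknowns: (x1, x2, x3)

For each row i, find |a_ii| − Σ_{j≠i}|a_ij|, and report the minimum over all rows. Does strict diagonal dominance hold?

row 1: |-6| − (1+4) = 1
row 2: |6| − (3+4) = -1
row 3: |5| − (1+3) = 1
minimum over rows = -1 → not strictly diagonally dominant

-1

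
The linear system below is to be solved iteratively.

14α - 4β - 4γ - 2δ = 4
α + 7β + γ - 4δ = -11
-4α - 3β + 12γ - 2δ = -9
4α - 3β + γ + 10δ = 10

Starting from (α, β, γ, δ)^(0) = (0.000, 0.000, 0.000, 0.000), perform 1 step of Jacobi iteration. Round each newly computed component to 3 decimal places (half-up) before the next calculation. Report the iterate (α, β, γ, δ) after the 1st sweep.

(0.286, -1.571, -0.750, 1.000)

Iteration 1:
  α = (4 - (-4)·0.000 - (-4)·0.000 - (-2)·0.000) / (14) = 0.286
  β = (-11 - (1)·0.000 - (1)·0.000 - (-4)·0.000) / (7) = -1.571
  γ = (-9 - (-4)·0.000 - (-3)·0.000 - (-2)·0.000) / (12) = -0.750
  δ = (10 - (4)·0.000 - (-3)·0.000 - (1)·0.000) / (10) = 1.000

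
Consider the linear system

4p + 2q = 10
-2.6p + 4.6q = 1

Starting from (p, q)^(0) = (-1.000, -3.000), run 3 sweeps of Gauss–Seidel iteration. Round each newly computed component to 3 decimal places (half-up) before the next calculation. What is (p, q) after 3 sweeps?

Iteration 1:
  p = (10 - (2)·-3.000) / (4) = 4.000
  q = (1 - (-2.6)·4.000) / (4.6) = 2.478
Iteration 2:
  p = (10 - (2)·2.478) / (4) = 1.261
  q = (1 - (-2.6)·1.261) / (4.6) = 0.930
Iteration 3:
  p = (10 - (2)·0.930) / (4) = 2.035
  q = (1 - (-2.6)·2.035) / (4.6) = 1.368

(2.035, 1.368)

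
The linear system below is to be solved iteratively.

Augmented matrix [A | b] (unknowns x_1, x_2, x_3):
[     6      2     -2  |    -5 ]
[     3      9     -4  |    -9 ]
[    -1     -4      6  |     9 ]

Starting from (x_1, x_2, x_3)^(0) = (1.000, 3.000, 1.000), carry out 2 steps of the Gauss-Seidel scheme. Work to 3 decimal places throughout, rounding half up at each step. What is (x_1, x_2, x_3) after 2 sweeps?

Iteration 1:
  x_1 = (-5 - (2)·3.000 - (-2)·1.000) / (6) = -1.500
  x_2 = (-9 - (3)·-1.500 - (-4)·1.000) / (9) = -0.056
  x_3 = (9 - (-1)·-1.500 - (-4)·-0.056) / (6) = 1.213
Iteration 2:
  x_1 = (-5 - (2)·-0.056 - (-2)·1.213) / (6) = -0.410
  x_2 = (-9 - (3)·-0.410 - (-4)·1.213) / (9) = -0.324
  x_3 = (9 - (-1)·-0.410 - (-4)·-0.324) / (6) = 1.216

(-0.410, -0.324, 1.216)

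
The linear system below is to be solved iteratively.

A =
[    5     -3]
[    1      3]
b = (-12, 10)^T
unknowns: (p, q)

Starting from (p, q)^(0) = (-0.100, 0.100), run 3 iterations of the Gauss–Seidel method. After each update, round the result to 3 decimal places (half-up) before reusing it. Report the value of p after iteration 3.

Iteration 1:
  p = (-12 - (-3)·0.100) / (5) = -2.340
  q = (10 - (1)·-2.340) / (3) = 4.113
Iteration 2:
  p = (-12 - (-3)·4.113) / (5) = 0.068
  q = (10 - (1)·0.068) / (3) = 3.311
Iteration 3:
  p = (-12 - (-3)·3.311) / (5) = -0.413
  q = (10 - (1)·-0.413) / (3) = 3.471

-0.413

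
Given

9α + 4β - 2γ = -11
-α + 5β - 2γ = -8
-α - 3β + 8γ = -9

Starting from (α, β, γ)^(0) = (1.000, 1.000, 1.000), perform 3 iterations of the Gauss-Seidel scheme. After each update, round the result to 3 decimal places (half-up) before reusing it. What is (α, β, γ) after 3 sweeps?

Iteration 1:
  α = (-11 - (4)·1.000 - (-2)·1.000) / (9) = -1.444
  β = (-8 - (-1)·-1.444 - (-2)·1.000) / (5) = -1.489
  γ = (-9 - (-1)·-1.444 - (-3)·-1.489) / (8) = -1.864
Iteration 2:
  α = (-11 - (4)·-1.489 - (-2)·-1.864) / (9) = -0.975
  β = (-8 - (-1)·-0.975 - (-2)·-1.864) / (5) = -2.541
  γ = (-9 - (-1)·-0.975 - (-3)·-2.541) / (8) = -2.200
Iteration 3:
  α = (-11 - (4)·-2.541 - (-2)·-2.200) / (9) = -0.582
  β = (-8 - (-1)·-0.582 - (-2)·-2.200) / (5) = -2.596
  γ = (-9 - (-1)·-0.582 - (-3)·-2.596) / (8) = -2.171

(-0.582, -2.596, -2.171)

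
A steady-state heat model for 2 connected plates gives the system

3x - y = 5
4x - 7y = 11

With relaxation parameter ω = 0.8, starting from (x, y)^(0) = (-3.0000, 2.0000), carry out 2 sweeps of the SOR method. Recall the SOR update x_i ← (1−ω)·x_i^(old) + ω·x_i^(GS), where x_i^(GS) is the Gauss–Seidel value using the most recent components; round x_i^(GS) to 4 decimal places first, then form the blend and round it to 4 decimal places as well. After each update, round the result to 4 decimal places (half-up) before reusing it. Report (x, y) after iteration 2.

Iteration 1:
  x: GS value = (5 - (-1)·2.0000) / (3) = 2.3333;  x ← (1−ω)·-3.0000 + ω·2.3333 = 1.2666
  y: GS value = (11 - (4)·1.2666) / (-7) = -0.8477;  y ← (1−ω)·2.0000 + ω·-0.8477 = -0.2782
Iteration 2:
  x: GS value = (5 - (-1)·-0.2782) / (3) = 1.5739;  x ← (1−ω)·1.2666 + ω·1.5739 = 1.5124
  y: GS value = (11 - (4)·1.5124) / (-7) = -0.7072;  y ← (1−ω)·-0.2782 + ω·-0.7072 = -0.6214

(1.5124, -0.6214)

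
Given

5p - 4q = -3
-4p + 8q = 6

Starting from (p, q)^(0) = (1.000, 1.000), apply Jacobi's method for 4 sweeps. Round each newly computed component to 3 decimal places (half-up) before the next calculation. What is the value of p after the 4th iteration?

Iteration 1:
  p = (-3 - (-4)·1.000) / (5) = 0.200
  q = (6 - (-4)·1.000) / (8) = 1.250
Iteration 2:
  p = (-3 - (-4)·1.250) / (5) = 0.400
  q = (6 - (-4)·0.200) / (8) = 0.850
Iteration 3:
  p = (-3 - (-4)·0.850) / (5) = 0.080
  q = (6 - (-4)·0.400) / (8) = 0.950
Iteration 4:
  p = (-3 - (-4)·0.950) / (5) = 0.160
  q = (6 - (-4)·0.080) / (8) = 0.790

0.160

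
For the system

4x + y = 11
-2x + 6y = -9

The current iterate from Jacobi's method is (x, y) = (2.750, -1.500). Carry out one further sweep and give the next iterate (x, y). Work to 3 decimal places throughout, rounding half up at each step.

One sweep:
  x = (11 - (1)·-1.500) / (4) = 3.125
  y = (-9 - (-2)·2.750) / (6) = -0.583

(3.125, -0.583)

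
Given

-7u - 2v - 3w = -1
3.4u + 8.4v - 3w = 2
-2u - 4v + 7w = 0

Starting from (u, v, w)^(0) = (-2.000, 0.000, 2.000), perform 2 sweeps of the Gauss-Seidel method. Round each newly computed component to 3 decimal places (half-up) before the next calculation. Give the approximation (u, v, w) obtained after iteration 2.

(-0.428, 0.592, 0.216)

Iteration 1:
  u = (-1 - (-2)·0.000 - (-3)·2.000) / (-7) = -0.714
  v = (2 - (3.4)·-0.714 - (-3)·2.000) / (8.4) = 1.241
  w = (0 - (-2)·-0.714 - (-4)·1.241) / (7) = 0.505
Iteration 2:
  u = (-1 - (-2)·1.241 - (-3)·0.505) / (-7) = -0.428
  v = (2 - (3.4)·-0.428 - (-3)·0.505) / (8.4) = 0.592
  w = (0 - (-2)·-0.428 - (-4)·0.592) / (7) = 0.216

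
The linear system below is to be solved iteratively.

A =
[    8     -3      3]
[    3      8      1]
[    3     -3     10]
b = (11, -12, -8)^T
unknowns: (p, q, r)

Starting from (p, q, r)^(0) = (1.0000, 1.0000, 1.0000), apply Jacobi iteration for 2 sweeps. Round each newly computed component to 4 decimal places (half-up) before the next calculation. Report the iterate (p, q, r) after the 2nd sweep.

Iteration 1:
  p = (11 - (-3)·1.0000 - (3)·1.0000) / (8) = 1.3750
  q = (-12 - (3)·1.0000 - (1)·1.0000) / (8) = -2.0000
  r = (-8 - (3)·1.0000 - (-3)·1.0000) / (10) = -0.8000
Iteration 2:
  p = (11 - (-3)·-2.0000 - (3)·-0.8000) / (8) = 0.9250
  q = (-12 - (3)·1.3750 - (1)·-0.8000) / (8) = -1.9156
  r = (-8 - (3)·1.3750 - (-3)·-2.0000) / (10) = -1.8125

(0.9250, -1.9156, -1.8125)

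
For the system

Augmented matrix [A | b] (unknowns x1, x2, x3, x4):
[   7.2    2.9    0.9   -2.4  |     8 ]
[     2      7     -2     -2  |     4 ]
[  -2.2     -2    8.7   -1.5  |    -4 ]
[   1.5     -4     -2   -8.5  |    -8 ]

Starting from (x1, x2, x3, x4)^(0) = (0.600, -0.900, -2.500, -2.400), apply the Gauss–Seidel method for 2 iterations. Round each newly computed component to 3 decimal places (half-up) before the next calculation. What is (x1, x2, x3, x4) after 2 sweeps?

Iteration 1:
  x1 = (8 - (2.9)·-0.900 - (0.9)·-2.500 - (-2.4)·-2.400) / (7.2) = 0.986
  x2 = (4 - (2)·0.986 - (-2)·-2.500 - (-2)·-2.400) / (7) = -1.110
  x3 = (-4 - (-2.2)·0.986 - (-2)·-1.110 - (-1.5)·-2.400) / (8.7) = -0.879
  x4 = (-8 - (1.5)·0.986 - (-4)·-1.110 - (-2)·-0.879) / (-8.5) = 1.844
Iteration 2:
  x1 = (8 - (2.9)·-1.110 - (0.9)·-0.879 - (-2.4)·1.844) / (7.2) = 2.283
  x2 = (4 - (2)·2.283 - (-2)·-0.879 - (-2)·1.844) / (7) = 0.195
  x3 = (-4 - (-2.2)·2.283 - (-2)·0.195 - (-1.5)·1.844) / (8.7) = 0.480
  x4 = (-8 - (1.5)·2.283 - (-4)·0.195 - (-2)·0.480) / (-8.5) = 1.139

(2.283, 0.195, 0.480, 1.139)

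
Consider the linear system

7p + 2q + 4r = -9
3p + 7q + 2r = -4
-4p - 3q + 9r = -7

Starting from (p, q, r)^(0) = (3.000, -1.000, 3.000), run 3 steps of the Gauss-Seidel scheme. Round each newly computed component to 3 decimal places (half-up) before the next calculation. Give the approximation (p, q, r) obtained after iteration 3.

Iteration 1:
  p = (-9 - (2)·-1.000 - (4)·3.000) / (7) = -2.714
  q = (-4 - (3)·-2.714 - (2)·3.000) / (7) = -0.265
  r = (-7 - (-4)·-2.714 - (-3)·-0.265) / (9) = -2.072
Iteration 2:
  p = (-9 - (2)·-0.265 - (4)·-2.072) / (7) = -0.026
  q = (-4 - (3)·-0.026 - (2)·-2.072) / (7) = 0.032
  r = (-7 - (-4)·-0.026 - (-3)·0.032) / (9) = -0.779
Iteration 3:
  p = (-9 - (2)·0.032 - (4)·-0.779) / (7) = -0.850
  q = (-4 - (3)·-0.850 - (2)·-0.779) / (7) = 0.015
  r = (-7 - (-4)·-0.850 - (-3)·0.015) / (9) = -1.151

(-0.850, 0.015, -1.151)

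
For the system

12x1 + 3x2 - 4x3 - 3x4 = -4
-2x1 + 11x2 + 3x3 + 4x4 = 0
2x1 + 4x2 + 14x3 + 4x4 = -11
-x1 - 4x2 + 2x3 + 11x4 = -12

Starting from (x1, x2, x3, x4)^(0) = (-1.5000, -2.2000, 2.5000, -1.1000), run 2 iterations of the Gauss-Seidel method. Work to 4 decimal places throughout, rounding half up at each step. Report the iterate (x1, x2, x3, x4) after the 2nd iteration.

Iteration 1:
  x1 = (-4 - (3)·-2.2000 - (-4)·2.5000 - (-3)·-1.1000) / (12) = 0.7750
  x2 = (0 - (-2)·0.7750 - (3)·2.5000 - (4)·-1.1000) / (11) = -0.1409
  x3 = (-11 - (2)·0.7750 - (4)·-0.1409 - (4)·-1.1000) / (14) = -0.5419
  x4 = (-12 - (-1)·0.7750 - (-4)·-0.1409 - (2)·-0.5419) / (11) = -0.9732
Iteration 2:
  x1 = (-4 - (3)·-0.1409 - (-4)·-0.5419 - (-3)·-0.9732) / (12) = -0.7220
  x2 = (0 - (-2)·-0.7220 - (3)·-0.5419 - (4)·-0.9732) / (11) = 0.3704
  x3 = (-11 - (2)·-0.7220 - (4)·0.3704 - (4)·-0.9732) / (14) = -0.5103
  x4 = (-12 - (-1)·-0.7220 - (-4)·0.3704 - (2)·-0.5103) / (11) = -0.9291

(-0.7220, 0.3704, -0.5103, -0.9291)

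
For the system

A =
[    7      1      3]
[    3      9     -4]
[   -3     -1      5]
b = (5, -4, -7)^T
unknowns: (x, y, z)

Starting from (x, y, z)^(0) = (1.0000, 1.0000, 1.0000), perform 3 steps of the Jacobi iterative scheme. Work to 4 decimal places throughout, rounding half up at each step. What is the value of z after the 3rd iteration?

-0.9403

Iteration 1:
  x = (5 - (1)·1.0000 - (3)·1.0000) / (7) = 0.1429
  y = (-4 - (3)·1.0000 - (-4)·1.0000) / (9) = -0.3333
  z = (-7 - (-3)·1.0000 - (-1)·1.0000) / (5) = -0.6000
Iteration 2:
  x = (5 - (1)·-0.3333 - (3)·-0.6000) / (7) = 1.0190
  y = (-4 - (3)·0.1429 - (-4)·-0.6000) / (9) = -0.7587
  z = (-7 - (-3)·0.1429 - (-1)·-0.3333) / (5) = -1.3809
Iteration 3:
  x = (5 - (1)·-0.7587 - (3)·-1.3809) / (7) = 1.4145
  y = (-4 - (3)·1.0190 - (-4)·-1.3809) / (9) = -1.3978
  z = (-7 - (-3)·1.0190 - (-1)·-0.7587) / (5) = -0.9403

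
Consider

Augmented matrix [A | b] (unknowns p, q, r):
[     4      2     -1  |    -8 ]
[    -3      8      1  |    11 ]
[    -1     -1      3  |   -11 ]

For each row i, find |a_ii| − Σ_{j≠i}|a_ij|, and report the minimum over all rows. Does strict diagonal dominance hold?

1

row 1: |4| − (2+1) = 1
row 2: |8| − (3+1) = 4
row 3: |3| − (1+1) = 1
minimum over rows = 1 → strictly diagonally dominant (convergence guaranteed)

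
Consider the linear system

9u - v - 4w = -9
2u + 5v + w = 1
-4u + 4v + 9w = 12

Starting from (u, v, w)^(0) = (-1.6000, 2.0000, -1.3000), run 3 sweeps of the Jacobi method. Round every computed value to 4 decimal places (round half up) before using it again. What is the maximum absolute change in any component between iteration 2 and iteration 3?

Iteration 1:
  u = (-9 - (-1)·2.0000 - (-4)·-1.3000) / (9) = -1.3556
  v = (1 - (2)·-1.6000 - (1)·-1.3000) / (5) = 1.1000
  w = (12 - (-4)·-1.6000 - (4)·2.0000) / (9) = -0.2667
Iteration 2:
  u = (-9 - (-1)·1.1000 - (-4)·-0.2667) / (9) = -0.9963
  v = (1 - (2)·-1.3556 - (1)·-0.2667) / (5) = 0.7956
  w = (12 - (-4)·-1.3556 - (4)·1.1000) / (9) = 0.2420
Iteration 3:
  u = (-9 - (-1)·0.7956 - (-4)·0.2420) / (9) = -0.8040
  v = (1 - (2)·-0.9963 - (1)·0.2420) / (5) = 0.5501
  w = (12 - (-4)·-0.9963 - (4)·0.7956) / (9) = 0.5369
Change: (0.1923, -0.2455, 0.2949) → max |·| = 0.2949

0.2949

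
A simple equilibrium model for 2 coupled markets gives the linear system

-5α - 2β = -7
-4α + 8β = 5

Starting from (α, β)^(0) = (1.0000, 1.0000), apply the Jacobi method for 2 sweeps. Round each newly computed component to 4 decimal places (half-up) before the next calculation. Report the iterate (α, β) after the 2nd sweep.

(0.9500, 1.1250)

Iteration 1:
  α = (-7 - (-2)·1.0000) / (-5) = 1.0000
  β = (5 - (-4)·1.0000) / (8) = 1.1250
Iteration 2:
  α = (-7 - (-2)·1.1250) / (-5) = 0.9500
  β = (5 - (-4)·1.0000) / (8) = 1.1250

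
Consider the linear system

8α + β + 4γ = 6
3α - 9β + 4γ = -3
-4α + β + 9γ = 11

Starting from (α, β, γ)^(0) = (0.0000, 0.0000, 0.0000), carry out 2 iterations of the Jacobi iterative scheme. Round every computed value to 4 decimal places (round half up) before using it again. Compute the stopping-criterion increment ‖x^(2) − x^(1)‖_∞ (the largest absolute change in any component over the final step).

0.7932

Iteration 1:
  α = (6 - (1)·0.0000 - (4)·0.0000) / (8) = 0.7500
  β = (-3 - (3)·0.0000 - (4)·0.0000) / (-9) = 0.3333
  γ = (11 - (-4)·0.0000 - (1)·0.0000) / (9) = 1.2222
Iteration 2:
  α = (6 - (1)·0.3333 - (4)·1.2222) / (8) = 0.0972
  β = (-3 - (3)·0.7500 - (4)·1.2222) / (-9) = 1.1265
  γ = (11 - (-4)·0.7500 - (1)·0.3333) / (9) = 1.5185
Change: (-0.6528, 0.7932, 0.2963) → max |·| = 0.7932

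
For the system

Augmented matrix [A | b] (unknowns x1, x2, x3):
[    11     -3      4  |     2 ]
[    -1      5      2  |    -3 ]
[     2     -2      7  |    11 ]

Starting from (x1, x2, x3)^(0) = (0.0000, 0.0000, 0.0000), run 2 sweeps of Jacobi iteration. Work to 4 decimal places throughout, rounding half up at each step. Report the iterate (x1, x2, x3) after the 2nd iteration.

(-0.5532, -1.1922, 1.3481)

Iteration 1:
  x1 = (2 - (-3)·0.0000 - (4)·0.0000) / (11) = 0.1818
  x2 = (-3 - (-1)·0.0000 - (2)·0.0000) / (5) = -0.6000
  x3 = (11 - (2)·0.0000 - (-2)·0.0000) / (7) = 1.5714
Iteration 2:
  x1 = (2 - (-3)·-0.6000 - (4)·1.5714) / (11) = -0.5532
  x2 = (-3 - (-1)·0.1818 - (2)·1.5714) / (5) = -1.1922
  x3 = (11 - (2)·0.1818 - (-2)·-0.6000) / (7) = 1.3481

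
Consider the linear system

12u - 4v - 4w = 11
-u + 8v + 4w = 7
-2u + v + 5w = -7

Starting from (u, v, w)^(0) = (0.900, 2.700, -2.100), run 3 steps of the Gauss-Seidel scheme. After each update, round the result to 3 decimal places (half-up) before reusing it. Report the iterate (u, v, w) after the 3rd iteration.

Iteration 1:
  u = (11 - (-4)·2.700 - (-4)·-2.100) / (12) = 1.117
  v = (7 - (-1)·1.117 - (4)·-2.100) / (8) = 2.065
  w = (-7 - (-2)·1.117 - (1)·2.065) / (5) = -1.366
Iteration 2:
  u = (11 - (-4)·2.065 - (-4)·-1.366) / (12) = 1.150
  v = (7 - (-1)·1.150 - (4)·-1.366) / (8) = 1.702
  w = (-7 - (-2)·1.150 - (1)·1.702) / (5) = -1.280
Iteration 3:
  u = (11 - (-4)·1.702 - (-4)·-1.280) / (12) = 1.057
  v = (7 - (-1)·1.057 - (4)·-1.280) / (8) = 1.647
  w = (-7 - (-2)·1.057 - (1)·1.647) / (5) = -1.307

(1.057, 1.647, -1.307)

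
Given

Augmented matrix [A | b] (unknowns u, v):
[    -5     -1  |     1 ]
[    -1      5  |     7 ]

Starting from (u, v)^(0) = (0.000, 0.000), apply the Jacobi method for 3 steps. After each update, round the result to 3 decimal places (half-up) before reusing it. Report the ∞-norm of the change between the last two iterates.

0.056

Iteration 1:
  u = (1 - (-1)·0.000) / (-5) = -0.200
  v = (7 - (-1)·0.000) / (5) = 1.400
Iteration 2:
  u = (1 - (-1)·1.400) / (-5) = -0.480
  v = (7 - (-1)·-0.200) / (5) = 1.360
Iteration 3:
  u = (1 - (-1)·1.360) / (-5) = -0.472
  v = (7 - (-1)·-0.480) / (5) = 1.304
Change: (0.008, -0.056) → max |·| = 0.056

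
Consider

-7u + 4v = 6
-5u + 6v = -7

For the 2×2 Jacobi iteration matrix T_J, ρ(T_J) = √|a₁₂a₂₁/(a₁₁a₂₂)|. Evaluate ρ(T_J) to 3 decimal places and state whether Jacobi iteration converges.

0.690

a₁₂a₂₁/(a₁₁a₂₂) = (4)·(-5) / ((-7)·(6)) = 0.476190
ρ = √|0.476190| = √0.476190 = 0.690
ρ < 1, so Jacobi converges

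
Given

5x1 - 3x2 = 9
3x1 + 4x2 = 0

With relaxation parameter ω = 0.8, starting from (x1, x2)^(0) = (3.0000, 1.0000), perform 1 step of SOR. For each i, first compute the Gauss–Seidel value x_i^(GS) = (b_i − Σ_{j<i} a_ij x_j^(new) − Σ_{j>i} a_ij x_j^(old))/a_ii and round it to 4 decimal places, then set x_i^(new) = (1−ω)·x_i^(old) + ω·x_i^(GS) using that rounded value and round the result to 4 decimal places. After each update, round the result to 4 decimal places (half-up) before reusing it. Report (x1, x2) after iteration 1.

Iteration 1:
  x1: GS value = (9 - (-3)·1.0000) / (5) = 2.4000;  x1 ← (1−ω)·3.0000 + ω·2.4000 = 2.5200
  x2: GS value = (0 - (3)·2.5200) / (4) = -1.8900;  x2 ← (1−ω)·1.0000 + ω·-1.8900 = -1.3120

(2.5200, -1.3120)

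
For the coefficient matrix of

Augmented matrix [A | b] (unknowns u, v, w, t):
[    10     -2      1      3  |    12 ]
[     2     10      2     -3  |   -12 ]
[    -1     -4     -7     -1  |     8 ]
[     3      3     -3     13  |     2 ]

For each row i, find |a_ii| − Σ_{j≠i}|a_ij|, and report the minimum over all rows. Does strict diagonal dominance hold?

1

row 1: |10| − (2+1+3) = 4
row 2: |10| − (2+2+3) = 3
row 3: |-7| − (1+4+1) = 1
row 4: |13| − (3+3+3) = 4
minimum over rows = 1 → strictly diagonally dominant (convergence guaranteed)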